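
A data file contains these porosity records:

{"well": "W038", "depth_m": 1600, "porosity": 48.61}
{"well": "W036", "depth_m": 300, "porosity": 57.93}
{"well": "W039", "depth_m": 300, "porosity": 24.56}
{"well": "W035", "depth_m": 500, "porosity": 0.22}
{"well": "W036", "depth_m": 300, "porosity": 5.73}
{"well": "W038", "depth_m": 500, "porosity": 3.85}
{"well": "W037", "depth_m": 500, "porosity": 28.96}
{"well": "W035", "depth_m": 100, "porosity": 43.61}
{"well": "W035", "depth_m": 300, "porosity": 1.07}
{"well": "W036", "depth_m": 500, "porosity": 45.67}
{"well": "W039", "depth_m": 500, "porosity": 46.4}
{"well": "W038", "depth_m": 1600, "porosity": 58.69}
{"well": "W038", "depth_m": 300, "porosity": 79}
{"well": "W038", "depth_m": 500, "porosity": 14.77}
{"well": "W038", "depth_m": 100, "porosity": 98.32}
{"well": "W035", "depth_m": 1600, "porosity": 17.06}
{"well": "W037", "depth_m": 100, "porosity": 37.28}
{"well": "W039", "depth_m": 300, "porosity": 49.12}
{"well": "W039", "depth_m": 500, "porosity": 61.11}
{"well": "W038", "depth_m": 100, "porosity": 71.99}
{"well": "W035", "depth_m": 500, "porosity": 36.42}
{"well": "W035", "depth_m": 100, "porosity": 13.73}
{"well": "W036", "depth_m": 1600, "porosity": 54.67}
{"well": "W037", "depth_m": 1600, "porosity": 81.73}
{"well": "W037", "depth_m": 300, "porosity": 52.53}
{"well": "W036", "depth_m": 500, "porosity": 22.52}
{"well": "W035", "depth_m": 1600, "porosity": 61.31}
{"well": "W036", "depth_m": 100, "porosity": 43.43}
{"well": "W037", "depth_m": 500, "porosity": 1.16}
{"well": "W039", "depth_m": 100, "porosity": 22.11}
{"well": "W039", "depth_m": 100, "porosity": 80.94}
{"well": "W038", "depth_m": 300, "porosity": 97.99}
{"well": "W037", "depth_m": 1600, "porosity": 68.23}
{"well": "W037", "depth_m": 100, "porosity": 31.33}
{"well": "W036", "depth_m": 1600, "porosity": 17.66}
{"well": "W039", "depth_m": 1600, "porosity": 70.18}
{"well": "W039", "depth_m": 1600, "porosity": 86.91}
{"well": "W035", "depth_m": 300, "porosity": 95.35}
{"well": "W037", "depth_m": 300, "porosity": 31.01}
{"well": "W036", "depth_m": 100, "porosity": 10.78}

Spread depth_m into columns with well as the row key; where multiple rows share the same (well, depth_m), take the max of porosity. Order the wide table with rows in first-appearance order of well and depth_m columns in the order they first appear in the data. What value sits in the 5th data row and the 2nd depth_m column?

52.53

With rows in first-appearance order of well, row 5 is well=W037. depth_m columns in first-appearance order: 1600, 300, 500, 100; column 2 is 300.
Long rows with well=W037, depth_m=300: max(52.53, 31.01) = 52.53.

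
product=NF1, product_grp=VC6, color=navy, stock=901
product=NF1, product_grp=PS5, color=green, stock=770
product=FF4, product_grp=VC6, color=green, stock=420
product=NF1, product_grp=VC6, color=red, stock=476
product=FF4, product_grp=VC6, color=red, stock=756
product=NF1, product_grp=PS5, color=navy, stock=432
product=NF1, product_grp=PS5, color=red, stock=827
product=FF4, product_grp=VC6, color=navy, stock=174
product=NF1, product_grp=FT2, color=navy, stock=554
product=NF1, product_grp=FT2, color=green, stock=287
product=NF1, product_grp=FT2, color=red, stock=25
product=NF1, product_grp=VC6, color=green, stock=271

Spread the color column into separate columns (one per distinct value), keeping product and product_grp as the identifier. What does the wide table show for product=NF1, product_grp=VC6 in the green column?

271

Wide layout: rows indexed by product and product_grp, columns are the 3 distinct color values (navy, green, red).
Cell (product=NF1, product_grp=VC6, color=green) draws from the long row where product=NF1, product_grp=VC6 and color=green, which has stock=271.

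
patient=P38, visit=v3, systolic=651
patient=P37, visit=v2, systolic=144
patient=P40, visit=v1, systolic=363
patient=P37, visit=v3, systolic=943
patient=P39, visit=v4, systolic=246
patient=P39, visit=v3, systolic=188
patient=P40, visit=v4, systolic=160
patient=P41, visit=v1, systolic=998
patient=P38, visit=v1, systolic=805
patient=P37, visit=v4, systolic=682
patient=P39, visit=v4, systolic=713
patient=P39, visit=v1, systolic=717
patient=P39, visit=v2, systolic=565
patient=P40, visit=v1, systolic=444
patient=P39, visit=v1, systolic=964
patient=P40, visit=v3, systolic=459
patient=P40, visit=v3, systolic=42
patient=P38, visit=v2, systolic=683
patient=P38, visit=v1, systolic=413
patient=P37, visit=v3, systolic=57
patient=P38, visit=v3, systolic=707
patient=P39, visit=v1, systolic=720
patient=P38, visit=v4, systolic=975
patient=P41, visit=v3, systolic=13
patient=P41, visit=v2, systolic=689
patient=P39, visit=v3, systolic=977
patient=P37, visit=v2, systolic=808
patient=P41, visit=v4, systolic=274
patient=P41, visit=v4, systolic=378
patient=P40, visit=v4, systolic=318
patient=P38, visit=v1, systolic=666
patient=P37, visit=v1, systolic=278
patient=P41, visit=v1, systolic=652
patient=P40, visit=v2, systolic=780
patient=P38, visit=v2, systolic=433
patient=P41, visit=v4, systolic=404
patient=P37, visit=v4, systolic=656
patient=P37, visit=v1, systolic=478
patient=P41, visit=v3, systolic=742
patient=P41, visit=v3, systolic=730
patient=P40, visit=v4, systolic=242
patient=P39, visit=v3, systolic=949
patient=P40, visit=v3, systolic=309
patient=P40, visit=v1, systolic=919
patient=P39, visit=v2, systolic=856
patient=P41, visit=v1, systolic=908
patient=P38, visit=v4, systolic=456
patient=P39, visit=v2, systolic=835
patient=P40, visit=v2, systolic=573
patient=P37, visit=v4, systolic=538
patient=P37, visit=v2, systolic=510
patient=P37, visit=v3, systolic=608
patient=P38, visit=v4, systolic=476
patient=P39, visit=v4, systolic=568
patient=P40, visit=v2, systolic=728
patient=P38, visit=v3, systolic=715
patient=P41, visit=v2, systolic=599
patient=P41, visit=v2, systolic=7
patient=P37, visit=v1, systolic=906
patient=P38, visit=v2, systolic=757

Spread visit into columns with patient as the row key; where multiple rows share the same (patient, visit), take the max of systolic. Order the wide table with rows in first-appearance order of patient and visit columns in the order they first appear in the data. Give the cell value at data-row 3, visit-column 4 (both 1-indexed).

318

With rows in first-appearance order of patient, row 3 is patient=P40. visit columns in first-appearance order: v3, v2, v1, v4; column 4 is v4.
Long rows with patient=P40, visit=v4: max(160, 318, 242) = 318.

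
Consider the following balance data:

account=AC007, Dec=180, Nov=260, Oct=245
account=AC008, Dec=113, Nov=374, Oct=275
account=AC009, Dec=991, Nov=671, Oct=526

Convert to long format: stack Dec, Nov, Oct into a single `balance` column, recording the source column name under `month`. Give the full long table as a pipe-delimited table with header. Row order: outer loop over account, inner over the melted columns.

Each (account, column) pair becomes one row: 3 × 3 = 9 rows.
For example, (AC007, Dec) → balance=180.

| account | month | balance |
| AC007 | Dec | 180 |
| AC007 | Nov | 260 |
| AC007 | Oct | 245 |
| AC008 | Dec | 113 |
| AC008 | Nov | 374 |
| AC008 | Oct | 275 |
| AC009 | Dec | 991 |
| AC009 | Nov | 671 |
| AC009 | Oct | 526 |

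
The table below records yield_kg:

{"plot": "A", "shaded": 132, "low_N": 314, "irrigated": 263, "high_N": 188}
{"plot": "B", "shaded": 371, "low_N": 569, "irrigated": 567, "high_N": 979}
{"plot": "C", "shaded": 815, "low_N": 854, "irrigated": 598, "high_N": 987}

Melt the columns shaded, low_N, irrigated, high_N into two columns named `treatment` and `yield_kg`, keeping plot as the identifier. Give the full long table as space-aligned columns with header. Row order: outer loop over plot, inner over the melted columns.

plot  treatment  yield_kg
A     shaded     132     
A     low_N      314     
A     irrigated  263     
A     high_N     188     
B     shaded     371     
B     low_N      569     
B     irrigated  567     
B     high_N     979     
C     shaded     815     
C     low_N      854     
C     irrigated  598     
C     high_N     987     

Each (plot, column) pair becomes one row: 3 × 4 = 12 rows.
For example, (A, shaded) → yield_kg=132.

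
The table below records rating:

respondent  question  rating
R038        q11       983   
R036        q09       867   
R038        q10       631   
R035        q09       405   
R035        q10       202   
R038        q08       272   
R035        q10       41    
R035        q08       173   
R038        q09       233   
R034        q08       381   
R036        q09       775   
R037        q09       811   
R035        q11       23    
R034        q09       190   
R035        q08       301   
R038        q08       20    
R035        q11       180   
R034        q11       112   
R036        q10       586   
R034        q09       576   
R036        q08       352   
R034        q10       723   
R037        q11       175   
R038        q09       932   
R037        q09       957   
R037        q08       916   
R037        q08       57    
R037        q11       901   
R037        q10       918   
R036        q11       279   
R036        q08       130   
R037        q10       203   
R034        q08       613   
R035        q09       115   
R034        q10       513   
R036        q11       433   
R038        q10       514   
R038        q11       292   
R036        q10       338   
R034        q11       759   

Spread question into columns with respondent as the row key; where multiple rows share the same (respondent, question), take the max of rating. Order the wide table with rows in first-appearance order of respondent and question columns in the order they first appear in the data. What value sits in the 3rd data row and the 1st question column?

With rows in first-appearance order of respondent, row 3 is respondent=R035. question columns in first-appearance order: q11, q09, q10, q08; column 1 is q11.
Long rows with respondent=R035, question=q11: max(23, 180) = 180.

180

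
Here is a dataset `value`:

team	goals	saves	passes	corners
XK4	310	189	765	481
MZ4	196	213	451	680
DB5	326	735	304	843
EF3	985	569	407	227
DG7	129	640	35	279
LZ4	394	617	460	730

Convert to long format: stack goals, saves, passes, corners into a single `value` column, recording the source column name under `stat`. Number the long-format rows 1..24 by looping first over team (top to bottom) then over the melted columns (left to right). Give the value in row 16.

24 rows total (6 × 4). Row 16: index ⌊(16-1)/4⌋ = 3 into team → EF3; (16-1) mod 4 = 3 into the melted columns → corners.
So row 16 is (EF3, corners, 227); value = 227.

227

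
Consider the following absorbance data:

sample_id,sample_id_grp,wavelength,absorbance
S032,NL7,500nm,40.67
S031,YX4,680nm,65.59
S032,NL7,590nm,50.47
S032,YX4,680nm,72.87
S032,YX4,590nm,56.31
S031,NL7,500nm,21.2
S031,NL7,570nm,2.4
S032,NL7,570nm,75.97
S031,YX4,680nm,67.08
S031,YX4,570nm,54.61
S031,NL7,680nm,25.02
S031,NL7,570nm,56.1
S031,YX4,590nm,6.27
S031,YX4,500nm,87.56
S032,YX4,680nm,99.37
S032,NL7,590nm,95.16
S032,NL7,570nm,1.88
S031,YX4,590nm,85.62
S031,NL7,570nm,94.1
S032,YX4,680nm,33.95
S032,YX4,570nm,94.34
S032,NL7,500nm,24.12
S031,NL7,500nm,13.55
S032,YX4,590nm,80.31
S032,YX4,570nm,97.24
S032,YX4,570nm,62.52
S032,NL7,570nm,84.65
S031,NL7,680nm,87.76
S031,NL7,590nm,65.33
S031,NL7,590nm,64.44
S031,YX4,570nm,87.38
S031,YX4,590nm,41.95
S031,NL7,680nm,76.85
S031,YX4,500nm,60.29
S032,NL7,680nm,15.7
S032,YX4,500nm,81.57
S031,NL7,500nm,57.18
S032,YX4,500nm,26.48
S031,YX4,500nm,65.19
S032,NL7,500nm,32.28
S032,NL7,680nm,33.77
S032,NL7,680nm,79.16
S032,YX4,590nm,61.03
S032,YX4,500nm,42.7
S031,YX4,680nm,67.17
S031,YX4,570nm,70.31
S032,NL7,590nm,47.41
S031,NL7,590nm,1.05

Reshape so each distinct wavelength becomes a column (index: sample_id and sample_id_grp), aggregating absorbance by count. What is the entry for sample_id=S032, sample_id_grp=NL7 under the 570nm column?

Rows with sample_id=S032, sample_id_grp=NL7 and wavelength=570nm: absorbance values are 75.97, 1.88, 84.65.
3 rows match — count = 3.

3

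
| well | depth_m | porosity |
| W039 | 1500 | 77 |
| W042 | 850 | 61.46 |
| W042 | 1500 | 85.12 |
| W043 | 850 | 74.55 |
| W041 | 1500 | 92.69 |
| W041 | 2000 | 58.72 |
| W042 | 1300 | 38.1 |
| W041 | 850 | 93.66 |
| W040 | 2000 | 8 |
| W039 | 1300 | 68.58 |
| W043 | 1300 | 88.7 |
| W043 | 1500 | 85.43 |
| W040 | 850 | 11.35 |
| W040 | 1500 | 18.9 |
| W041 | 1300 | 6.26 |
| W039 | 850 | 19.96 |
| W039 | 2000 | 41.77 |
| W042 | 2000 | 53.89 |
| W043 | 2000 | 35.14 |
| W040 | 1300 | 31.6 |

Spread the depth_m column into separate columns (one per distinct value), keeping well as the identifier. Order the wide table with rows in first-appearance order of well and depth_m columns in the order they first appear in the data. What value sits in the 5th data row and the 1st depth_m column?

18.9

With rows in first-appearance order of well, row 5 is well=W040. depth_m columns in first-appearance order: 1500, 850, 2000, 1300; column 1 is 1500.
Long rows with well=W040, depth_m=1500: porosity = 18.9.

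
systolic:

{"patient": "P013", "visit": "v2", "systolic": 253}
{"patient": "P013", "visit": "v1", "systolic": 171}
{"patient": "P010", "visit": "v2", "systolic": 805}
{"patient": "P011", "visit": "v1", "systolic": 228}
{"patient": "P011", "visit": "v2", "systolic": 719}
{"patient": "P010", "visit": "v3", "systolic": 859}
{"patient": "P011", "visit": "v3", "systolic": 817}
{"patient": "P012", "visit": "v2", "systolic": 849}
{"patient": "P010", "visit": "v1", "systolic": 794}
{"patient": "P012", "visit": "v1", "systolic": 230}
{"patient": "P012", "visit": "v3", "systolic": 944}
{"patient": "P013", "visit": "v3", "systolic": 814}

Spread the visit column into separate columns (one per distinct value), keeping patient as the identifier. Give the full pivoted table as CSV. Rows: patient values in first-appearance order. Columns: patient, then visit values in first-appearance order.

patient,v2,v1,v3
P013,253,171,814
P010,805,794,859
P011,719,228,817
P012,849,230,944

Columns: patient plus the 3 distinct visit values (v2, v1, v3).
For example, row P013 column v2 takes systolic=253 from the long row (P013, v2).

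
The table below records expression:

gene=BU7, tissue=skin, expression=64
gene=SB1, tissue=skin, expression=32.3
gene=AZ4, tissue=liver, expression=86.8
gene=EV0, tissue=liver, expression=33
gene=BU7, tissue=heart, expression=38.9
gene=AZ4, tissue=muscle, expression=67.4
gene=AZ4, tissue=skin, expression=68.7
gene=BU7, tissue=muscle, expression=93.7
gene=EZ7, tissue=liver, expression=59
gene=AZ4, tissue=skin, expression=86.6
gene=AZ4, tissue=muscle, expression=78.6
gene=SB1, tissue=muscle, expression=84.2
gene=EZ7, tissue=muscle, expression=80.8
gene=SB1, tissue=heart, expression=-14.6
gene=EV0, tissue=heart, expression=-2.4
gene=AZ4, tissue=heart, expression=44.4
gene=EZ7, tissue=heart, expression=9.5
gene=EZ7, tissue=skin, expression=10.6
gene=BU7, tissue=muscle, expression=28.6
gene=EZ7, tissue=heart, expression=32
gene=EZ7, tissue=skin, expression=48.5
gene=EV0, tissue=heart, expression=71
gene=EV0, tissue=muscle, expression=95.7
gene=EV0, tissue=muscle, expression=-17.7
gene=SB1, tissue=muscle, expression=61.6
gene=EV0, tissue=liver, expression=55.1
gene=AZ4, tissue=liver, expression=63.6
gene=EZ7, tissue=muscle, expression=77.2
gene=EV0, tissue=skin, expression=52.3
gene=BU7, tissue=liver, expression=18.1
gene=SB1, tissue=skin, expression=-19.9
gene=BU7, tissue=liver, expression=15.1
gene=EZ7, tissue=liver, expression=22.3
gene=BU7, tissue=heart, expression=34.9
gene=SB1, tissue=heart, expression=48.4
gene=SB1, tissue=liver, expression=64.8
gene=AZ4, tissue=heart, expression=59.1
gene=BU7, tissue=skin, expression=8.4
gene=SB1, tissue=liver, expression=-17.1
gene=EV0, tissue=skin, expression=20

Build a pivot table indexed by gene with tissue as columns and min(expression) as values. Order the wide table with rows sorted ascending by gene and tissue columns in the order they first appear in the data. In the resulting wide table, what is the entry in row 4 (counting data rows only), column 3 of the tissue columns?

9.5

With rows sorted ascending by gene, row 4 is gene=EZ7. tissue columns in first-appearance order: skin, liver, heart, muscle; column 3 is heart.
Long rows with gene=EZ7, tissue=heart: min(9.5, 32) = 9.5.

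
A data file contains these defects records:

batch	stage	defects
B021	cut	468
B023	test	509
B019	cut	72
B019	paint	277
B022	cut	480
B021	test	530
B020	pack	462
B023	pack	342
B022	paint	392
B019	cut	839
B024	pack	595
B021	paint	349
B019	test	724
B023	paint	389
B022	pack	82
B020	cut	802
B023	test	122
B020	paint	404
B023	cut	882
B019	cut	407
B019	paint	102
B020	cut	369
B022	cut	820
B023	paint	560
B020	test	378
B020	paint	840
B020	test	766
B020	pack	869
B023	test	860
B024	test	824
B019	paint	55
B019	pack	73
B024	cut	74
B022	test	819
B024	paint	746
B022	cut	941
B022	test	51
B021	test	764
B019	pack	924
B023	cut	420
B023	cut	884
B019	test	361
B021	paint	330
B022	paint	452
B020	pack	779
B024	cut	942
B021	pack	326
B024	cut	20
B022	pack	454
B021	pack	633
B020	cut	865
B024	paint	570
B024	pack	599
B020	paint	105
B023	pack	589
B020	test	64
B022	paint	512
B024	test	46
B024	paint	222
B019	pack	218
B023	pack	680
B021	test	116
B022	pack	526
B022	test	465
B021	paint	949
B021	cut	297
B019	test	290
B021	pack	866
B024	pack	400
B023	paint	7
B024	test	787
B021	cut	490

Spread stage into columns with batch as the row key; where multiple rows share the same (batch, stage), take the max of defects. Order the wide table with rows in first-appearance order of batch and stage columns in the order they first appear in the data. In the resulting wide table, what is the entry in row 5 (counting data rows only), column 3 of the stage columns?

With rows in first-appearance order of batch, row 5 is batch=B020. stage columns in first-appearance order: cut, test, paint, pack; column 3 is paint.
Long rows with batch=B020, stage=paint: max(404, 840, 105) = 840.

840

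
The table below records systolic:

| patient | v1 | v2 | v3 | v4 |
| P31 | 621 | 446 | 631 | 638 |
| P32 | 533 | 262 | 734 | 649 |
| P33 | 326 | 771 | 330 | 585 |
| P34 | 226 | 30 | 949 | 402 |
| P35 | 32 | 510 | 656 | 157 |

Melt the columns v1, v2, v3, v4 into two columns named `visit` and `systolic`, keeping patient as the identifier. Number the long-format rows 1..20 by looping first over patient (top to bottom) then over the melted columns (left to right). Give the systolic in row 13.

20 rows total (5 × 4). Row 13: index ⌊(13-1)/4⌋ = 3 into patient → P34; (13-1) mod 4 = 0 into the melted columns → v1.
So row 13 is (P34, v1, 226); systolic = 226.

226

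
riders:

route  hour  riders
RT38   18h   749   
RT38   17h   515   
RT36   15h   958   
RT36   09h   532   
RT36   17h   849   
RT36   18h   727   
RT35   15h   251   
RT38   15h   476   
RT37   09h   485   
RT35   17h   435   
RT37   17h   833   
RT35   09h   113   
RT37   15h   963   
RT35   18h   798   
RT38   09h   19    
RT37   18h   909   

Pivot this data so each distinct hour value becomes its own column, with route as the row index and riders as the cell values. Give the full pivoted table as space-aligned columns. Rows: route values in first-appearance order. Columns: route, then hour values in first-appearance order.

Columns: route plus the 4 distinct hour values (18h, 17h, 15h, 09h).
For example, row RT38 column 18h takes riders=749 from the long row (RT38, 18h).

route  18h  17h  15h  09h
RT38   749  515  476  19 
RT36   727  849  958  532
RT35   798  435  251  113
RT37   909  833  963  485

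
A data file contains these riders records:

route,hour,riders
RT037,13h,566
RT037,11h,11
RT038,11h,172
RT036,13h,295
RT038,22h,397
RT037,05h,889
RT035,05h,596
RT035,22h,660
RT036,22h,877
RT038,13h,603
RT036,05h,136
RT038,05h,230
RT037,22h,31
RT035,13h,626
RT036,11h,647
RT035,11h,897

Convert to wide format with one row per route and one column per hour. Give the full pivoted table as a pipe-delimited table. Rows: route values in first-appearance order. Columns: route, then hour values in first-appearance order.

Columns: route plus the 4 distinct hour values (13h, 11h, 22h, 05h).
For example, row RT037 column 13h takes riders=566 from the long row (RT037, 13h).

| route | 13h | 11h | 22h | 05h |
| RT037 | 566 | 11 | 31 | 889 |
| RT038 | 603 | 172 | 397 | 230 |
| RT036 | 295 | 647 | 877 | 136 |
| RT035 | 626 | 897 | 660 | 596 |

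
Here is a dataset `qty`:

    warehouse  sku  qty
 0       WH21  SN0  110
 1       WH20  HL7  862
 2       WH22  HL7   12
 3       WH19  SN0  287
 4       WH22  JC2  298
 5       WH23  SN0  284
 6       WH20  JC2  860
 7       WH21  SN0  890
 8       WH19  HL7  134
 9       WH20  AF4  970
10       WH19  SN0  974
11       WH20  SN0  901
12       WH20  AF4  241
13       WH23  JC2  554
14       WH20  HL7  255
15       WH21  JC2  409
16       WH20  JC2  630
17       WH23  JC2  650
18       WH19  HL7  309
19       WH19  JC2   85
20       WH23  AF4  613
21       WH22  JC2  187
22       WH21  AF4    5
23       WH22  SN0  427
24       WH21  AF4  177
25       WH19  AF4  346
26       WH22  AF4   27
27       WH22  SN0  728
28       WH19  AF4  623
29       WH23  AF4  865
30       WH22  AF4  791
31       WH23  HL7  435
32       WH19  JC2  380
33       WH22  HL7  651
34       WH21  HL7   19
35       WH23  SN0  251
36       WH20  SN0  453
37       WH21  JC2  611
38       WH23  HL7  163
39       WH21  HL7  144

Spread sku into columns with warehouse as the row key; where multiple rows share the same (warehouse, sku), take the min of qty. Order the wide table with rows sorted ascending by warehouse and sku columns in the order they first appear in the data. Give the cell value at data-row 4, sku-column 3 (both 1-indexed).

With rows sorted ascending by warehouse, row 4 is warehouse=WH22. sku columns in first-appearance order: SN0, HL7, JC2, AF4; column 3 is JC2.
Long rows with warehouse=WH22, sku=JC2: min(298, 187) = 187.

187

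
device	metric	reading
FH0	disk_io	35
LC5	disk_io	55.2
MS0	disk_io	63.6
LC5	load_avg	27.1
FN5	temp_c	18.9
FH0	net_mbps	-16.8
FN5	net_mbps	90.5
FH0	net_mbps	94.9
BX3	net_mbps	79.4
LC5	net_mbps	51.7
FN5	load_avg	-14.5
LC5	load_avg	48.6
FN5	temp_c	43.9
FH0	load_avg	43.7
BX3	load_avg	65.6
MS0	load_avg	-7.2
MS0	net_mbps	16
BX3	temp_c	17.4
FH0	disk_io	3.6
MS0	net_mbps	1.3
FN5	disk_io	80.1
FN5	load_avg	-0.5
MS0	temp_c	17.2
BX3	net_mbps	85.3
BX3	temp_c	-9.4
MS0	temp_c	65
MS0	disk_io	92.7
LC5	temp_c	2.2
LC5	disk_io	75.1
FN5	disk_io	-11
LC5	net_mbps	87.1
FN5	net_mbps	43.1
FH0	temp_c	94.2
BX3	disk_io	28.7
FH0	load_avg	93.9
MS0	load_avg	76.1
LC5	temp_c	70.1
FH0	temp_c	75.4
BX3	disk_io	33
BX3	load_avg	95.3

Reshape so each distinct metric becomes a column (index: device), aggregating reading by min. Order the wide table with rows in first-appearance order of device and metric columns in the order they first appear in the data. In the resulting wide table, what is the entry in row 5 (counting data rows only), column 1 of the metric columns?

28.7

With rows in first-appearance order of device, row 5 is device=BX3. metric columns in first-appearance order: disk_io, load_avg, temp_c, net_mbps; column 1 is disk_io.
Long rows with device=BX3, metric=disk_io: min(28.7, 33) = 28.7.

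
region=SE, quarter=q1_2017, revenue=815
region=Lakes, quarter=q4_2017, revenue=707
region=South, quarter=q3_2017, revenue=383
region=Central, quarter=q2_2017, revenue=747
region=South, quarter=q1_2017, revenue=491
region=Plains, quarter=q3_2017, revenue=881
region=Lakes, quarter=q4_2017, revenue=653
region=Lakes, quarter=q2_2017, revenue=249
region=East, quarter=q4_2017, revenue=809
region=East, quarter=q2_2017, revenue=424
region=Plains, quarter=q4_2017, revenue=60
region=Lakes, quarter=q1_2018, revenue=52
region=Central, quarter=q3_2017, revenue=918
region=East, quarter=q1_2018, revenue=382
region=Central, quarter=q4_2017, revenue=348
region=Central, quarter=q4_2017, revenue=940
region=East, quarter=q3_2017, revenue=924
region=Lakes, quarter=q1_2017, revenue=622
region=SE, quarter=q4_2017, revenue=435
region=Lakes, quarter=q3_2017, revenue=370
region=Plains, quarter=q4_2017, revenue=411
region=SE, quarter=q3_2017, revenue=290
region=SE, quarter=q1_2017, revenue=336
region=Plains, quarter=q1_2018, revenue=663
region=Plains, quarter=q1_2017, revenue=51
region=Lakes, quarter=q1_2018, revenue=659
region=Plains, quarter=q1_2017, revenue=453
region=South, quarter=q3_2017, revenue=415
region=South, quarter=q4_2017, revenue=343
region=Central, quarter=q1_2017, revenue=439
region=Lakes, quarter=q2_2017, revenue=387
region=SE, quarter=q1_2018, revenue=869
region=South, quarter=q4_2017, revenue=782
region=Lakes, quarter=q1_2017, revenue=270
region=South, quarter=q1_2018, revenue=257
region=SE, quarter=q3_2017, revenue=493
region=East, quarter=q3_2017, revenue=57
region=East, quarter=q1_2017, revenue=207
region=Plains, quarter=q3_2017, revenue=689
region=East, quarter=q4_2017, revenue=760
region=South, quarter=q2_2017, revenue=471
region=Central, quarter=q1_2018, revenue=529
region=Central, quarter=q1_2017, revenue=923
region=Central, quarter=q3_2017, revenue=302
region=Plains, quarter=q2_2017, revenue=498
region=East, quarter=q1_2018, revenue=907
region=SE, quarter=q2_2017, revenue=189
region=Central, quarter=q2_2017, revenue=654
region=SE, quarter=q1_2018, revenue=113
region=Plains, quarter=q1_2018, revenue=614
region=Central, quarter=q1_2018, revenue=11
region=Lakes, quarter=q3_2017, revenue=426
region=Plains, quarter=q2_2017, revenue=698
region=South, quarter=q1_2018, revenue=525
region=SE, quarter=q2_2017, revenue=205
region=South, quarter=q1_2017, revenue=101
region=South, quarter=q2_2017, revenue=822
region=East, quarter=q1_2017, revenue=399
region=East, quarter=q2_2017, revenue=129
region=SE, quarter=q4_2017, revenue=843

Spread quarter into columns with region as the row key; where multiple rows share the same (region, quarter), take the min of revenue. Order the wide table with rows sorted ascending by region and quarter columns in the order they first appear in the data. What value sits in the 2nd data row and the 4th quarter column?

With rows sorted ascending by region, row 2 is region=East. quarter columns in first-appearance order: q1_2017, q4_2017, q3_2017, q2_2017, q1_2018; column 4 is q2_2017.
Long rows with region=East, quarter=q2_2017: min(424, 129) = 129.

129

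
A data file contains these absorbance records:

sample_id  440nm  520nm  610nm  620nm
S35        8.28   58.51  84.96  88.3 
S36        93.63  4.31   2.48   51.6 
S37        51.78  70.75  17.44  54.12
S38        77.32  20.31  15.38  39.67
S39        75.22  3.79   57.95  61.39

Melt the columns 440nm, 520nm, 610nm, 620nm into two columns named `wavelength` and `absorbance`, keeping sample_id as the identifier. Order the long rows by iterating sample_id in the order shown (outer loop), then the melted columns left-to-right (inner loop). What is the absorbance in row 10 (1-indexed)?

20 rows total (5 × 4). Row 10: index ⌊(10-1)/4⌋ = 2 into sample_id → S37; (10-1) mod 4 = 1 into the melted columns → 520nm.
So row 10 is (S37, 520nm, 70.75); absorbance = 70.75.

70.75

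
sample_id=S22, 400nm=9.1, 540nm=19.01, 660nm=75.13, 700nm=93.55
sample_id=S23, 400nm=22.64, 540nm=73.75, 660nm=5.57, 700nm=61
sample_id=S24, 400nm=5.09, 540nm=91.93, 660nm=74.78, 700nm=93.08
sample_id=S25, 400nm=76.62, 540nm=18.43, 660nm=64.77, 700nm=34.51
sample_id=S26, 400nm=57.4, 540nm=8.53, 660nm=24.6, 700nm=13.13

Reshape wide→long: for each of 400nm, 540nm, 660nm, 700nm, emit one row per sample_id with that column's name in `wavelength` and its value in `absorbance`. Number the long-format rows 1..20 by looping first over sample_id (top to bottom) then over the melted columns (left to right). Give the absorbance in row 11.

20 rows total (5 × 4). Row 11: index ⌊(11-1)/4⌋ = 2 into sample_id → S24; (11-1) mod 4 = 2 into the melted columns → 660nm.
So row 11 is (S24, 660nm, 74.78); absorbance = 74.78.

74.78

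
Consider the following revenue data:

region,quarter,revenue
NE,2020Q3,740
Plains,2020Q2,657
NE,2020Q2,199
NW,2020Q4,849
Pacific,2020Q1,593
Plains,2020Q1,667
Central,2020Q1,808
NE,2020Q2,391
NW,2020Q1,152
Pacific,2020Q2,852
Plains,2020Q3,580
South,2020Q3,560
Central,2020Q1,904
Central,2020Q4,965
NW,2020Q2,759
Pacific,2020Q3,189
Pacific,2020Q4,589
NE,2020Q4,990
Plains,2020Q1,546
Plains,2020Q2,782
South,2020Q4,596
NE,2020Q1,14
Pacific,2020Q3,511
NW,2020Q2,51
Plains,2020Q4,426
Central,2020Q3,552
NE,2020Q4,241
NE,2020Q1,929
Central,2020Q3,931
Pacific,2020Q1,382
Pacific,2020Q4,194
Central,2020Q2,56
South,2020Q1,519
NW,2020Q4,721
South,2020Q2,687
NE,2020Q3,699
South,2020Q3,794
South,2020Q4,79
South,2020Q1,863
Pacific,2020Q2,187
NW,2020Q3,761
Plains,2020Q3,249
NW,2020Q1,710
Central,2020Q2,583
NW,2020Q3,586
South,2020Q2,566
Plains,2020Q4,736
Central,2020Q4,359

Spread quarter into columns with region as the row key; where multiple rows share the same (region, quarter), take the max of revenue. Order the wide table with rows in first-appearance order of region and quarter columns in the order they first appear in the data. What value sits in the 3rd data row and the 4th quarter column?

710

With rows in first-appearance order of region, row 3 is region=NW. quarter columns in first-appearance order: 2020Q3, 2020Q2, 2020Q4, 2020Q1; column 4 is 2020Q1.
Long rows with region=NW, quarter=2020Q1: max(152, 710) = 710.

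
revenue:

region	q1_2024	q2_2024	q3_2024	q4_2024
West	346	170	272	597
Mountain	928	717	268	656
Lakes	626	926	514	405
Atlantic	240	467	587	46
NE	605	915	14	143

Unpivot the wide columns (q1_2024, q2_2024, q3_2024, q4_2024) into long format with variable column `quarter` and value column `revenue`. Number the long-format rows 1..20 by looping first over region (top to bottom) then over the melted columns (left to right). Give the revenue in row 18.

915

20 rows total (5 × 4). Row 18: index ⌊(18-1)/4⌋ = 4 into region → NE; (18-1) mod 4 = 1 into the melted columns → q2_2024.
So row 18 is (NE, q2_2024, 915); revenue = 915.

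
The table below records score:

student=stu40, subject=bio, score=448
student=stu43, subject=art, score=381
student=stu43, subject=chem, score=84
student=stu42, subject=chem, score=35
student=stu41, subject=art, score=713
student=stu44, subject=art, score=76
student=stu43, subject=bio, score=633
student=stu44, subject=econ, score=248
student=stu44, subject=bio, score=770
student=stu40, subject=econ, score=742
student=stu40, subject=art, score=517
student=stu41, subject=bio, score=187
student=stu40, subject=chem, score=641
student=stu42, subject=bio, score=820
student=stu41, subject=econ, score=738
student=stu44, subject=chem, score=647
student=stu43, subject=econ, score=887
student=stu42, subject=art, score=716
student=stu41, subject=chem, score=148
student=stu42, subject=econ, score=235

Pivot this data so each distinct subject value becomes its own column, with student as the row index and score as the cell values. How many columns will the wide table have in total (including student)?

5

1 column for student plus 4 distinct subject values → 5 columns.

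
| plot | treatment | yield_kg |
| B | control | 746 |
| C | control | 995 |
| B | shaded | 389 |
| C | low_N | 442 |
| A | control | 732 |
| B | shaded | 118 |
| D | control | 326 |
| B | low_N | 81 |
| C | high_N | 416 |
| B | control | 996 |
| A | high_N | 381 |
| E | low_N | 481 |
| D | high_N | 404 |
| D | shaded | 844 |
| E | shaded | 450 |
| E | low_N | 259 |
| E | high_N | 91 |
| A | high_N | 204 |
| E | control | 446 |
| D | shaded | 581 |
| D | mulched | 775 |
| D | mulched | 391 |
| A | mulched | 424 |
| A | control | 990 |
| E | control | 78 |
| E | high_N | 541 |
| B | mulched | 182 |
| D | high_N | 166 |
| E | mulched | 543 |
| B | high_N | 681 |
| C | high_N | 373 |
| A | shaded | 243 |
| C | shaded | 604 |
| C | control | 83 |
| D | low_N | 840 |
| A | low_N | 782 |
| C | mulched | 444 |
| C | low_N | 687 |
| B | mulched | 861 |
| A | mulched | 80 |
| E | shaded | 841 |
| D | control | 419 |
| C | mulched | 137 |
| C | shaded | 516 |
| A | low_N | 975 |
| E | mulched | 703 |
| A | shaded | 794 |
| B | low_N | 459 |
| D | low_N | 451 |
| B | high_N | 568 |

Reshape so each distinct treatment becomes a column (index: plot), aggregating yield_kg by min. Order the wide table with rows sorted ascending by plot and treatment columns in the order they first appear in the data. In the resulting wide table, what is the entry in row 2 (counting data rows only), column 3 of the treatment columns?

With rows sorted ascending by plot, row 2 is plot=B. treatment columns in first-appearance order: control, shaded, low_N, high_N, mulched; column 3 is low_N.
Long rows with plot=B, treatment=low_N: min(81, 459) = 81.

81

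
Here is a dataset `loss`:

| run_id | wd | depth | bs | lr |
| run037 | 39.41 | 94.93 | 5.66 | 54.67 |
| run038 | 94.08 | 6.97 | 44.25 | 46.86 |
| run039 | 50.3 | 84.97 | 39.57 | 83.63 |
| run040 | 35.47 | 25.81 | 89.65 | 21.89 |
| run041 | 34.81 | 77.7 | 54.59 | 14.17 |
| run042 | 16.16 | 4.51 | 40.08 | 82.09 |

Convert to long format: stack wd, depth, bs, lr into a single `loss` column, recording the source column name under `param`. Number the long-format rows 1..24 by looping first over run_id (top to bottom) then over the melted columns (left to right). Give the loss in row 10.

84.97

24 rows total (6 × 4). Row 10: index ⌊(10-1)/4⌋ = 2 into run_id → run039; (10-1) mod 4 = 1 into the melted columns → depth.
So row 10 is (run039, depth, 84.97); loss = 84.97.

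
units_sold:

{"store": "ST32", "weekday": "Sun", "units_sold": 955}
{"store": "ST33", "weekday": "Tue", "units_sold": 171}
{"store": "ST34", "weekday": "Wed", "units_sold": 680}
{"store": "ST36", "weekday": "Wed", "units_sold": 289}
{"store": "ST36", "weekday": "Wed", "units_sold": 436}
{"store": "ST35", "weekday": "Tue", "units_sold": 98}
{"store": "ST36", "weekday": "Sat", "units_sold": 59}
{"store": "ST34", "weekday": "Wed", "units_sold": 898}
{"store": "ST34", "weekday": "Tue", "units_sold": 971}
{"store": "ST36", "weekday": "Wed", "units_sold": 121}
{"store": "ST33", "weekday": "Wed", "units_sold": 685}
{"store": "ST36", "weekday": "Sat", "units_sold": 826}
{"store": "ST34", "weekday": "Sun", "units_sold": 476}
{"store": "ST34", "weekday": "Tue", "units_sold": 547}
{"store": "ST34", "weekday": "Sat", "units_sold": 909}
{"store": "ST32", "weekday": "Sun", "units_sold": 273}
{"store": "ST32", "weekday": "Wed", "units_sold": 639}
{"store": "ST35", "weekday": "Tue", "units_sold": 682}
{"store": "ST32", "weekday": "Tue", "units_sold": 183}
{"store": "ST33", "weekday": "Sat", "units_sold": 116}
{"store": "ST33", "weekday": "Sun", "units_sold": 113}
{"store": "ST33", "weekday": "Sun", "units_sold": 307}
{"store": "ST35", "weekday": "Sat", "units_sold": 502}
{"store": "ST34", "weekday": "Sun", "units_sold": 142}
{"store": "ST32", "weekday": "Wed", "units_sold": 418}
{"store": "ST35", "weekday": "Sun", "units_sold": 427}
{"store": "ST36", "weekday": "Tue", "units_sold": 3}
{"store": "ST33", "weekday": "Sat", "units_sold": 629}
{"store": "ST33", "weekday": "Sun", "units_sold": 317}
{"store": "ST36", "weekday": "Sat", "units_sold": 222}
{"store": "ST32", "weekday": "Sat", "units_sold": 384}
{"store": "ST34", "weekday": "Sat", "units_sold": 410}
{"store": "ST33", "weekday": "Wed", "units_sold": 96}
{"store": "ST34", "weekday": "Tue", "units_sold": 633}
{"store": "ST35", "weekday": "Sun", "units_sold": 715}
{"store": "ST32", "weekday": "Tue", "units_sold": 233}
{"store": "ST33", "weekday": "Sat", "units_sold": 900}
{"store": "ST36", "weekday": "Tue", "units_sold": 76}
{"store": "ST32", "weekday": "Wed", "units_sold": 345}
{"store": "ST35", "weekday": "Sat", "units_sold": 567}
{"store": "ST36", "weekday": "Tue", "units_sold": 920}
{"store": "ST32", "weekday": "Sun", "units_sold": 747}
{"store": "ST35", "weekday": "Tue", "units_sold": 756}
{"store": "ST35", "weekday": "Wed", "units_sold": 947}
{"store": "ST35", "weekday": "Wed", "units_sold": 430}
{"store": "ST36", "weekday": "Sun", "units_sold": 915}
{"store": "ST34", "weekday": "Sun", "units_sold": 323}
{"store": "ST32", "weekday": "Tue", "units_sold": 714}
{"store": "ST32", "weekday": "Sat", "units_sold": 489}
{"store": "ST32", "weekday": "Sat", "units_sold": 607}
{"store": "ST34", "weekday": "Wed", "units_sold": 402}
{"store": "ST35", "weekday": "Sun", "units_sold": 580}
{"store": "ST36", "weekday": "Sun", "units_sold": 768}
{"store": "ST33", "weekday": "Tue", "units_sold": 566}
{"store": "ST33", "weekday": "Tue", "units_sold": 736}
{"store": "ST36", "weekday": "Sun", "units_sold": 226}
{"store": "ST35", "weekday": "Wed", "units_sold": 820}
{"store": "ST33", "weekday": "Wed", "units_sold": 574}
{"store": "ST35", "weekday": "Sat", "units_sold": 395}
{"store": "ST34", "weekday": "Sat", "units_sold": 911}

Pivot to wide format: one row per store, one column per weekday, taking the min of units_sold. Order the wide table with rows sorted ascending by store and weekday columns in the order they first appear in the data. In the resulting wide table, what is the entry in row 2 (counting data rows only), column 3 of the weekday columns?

With rows sorted ascending by store, row 2 is store=ST33. weekday columns in first-appearance order: Sun, Tue, Wed, Sat; column 3 is Wed.
Long rows with store=ST33, weekday=Wed: min(685, 96, 574) = 96.

96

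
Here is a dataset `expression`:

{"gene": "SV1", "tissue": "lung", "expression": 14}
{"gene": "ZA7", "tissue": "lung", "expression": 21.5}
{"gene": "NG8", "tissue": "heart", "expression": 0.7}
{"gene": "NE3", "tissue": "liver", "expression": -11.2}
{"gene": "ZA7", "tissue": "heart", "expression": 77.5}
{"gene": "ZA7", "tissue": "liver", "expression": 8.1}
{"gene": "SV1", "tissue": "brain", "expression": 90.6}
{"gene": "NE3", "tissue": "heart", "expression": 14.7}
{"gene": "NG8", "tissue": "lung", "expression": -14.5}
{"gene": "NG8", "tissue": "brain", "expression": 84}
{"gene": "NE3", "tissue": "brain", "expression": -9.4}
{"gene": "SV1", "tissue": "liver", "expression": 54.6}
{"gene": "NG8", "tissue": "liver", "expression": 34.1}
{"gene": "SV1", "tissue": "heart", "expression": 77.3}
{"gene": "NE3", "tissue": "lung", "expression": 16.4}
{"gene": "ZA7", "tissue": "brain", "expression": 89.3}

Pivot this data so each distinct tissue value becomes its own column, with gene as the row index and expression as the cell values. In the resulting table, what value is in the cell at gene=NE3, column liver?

Wide layout: rows indexed by gene, columns are the 4 distinct tissue values (lung, heart, liver, brain).
Cell (gene=NE3, tissue=liver) draws from the long row where gene=NE3 and tissue=liver, which has expression=-11.2.

-11.2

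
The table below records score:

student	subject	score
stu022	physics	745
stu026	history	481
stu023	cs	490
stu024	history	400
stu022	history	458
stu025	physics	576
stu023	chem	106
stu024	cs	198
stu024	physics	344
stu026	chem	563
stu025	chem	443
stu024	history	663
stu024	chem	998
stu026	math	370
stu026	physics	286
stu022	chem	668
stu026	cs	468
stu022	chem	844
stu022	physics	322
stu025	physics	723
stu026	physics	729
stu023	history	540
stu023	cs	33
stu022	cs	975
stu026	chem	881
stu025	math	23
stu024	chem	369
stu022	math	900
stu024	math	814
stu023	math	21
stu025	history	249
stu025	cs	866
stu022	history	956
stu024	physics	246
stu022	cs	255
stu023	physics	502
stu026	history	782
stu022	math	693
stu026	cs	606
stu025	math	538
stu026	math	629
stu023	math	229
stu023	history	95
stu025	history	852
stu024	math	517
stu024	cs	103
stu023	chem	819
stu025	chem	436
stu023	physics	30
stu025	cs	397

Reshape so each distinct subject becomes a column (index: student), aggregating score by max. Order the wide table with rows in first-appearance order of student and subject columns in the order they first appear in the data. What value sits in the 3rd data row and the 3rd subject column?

490

With rows in first-appearance order of student, row 3 is student=stu023. subject columns in first-appearance order: physics, history, cs, chem, math; column 3 is cs.
Long rows with student=stu023, subject=cs: max(490, 33) = 490.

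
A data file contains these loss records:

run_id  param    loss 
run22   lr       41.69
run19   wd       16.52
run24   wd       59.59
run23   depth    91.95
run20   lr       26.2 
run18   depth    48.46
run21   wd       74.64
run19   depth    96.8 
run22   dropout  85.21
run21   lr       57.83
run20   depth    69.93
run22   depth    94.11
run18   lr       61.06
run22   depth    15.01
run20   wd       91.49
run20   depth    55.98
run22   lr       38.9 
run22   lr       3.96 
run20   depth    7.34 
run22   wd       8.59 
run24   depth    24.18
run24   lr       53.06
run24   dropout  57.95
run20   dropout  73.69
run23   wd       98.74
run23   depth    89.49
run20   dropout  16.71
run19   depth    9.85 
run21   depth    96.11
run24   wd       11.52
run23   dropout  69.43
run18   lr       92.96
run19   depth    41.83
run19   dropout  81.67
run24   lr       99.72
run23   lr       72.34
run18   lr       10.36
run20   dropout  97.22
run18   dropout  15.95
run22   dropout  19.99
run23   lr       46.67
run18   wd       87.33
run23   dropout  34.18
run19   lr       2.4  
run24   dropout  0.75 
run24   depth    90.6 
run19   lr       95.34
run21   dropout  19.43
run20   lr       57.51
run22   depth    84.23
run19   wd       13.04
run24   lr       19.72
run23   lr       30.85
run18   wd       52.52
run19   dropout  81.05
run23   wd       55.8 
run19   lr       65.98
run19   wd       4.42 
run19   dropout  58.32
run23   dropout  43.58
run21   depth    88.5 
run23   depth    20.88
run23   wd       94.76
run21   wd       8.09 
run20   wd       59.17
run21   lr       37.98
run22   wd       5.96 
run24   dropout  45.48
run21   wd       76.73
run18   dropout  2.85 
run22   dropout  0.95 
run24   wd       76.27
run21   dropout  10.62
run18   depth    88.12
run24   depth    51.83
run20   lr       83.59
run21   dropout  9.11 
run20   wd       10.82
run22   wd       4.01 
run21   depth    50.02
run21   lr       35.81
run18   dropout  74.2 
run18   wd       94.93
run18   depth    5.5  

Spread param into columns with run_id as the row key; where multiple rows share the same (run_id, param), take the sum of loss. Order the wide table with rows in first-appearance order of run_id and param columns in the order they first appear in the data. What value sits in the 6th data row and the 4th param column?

93

With rows in first-appearance order of run_id, row 6 is run_id=run18. param columns in first-appearance order: lr, wd, depth, dropout; column 4 is dropout.
Long rows with run_id=run18, param=dropout: 15.95 + 2.85 + 74.2 = 93.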